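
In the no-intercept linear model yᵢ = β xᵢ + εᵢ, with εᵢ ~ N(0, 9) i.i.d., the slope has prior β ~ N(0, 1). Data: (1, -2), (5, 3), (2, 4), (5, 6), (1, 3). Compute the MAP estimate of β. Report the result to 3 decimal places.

β̂_MAP = 0.831

log p(β | y) = −Σ(yᵢ − βxᵢ)²/(2·9) − β²/(2·1) + const.
Setting the derivative to zero: Σxᵢ(yᵢ − βxᵢ)/9 − β/1 = 0, so β = Σxᵢyᵢ / (Σxᵢ² + σ²/τ²).
Σxᵢyᵢ = 1·(-2) + 5·3 + 2·4 + 5·6 + 1·3 = 54; Σxᵢ² = 56; σ²/τ² = 9.
β̂_MAP = 54 / (56 + 9) = 54/65 ≈ 0.831.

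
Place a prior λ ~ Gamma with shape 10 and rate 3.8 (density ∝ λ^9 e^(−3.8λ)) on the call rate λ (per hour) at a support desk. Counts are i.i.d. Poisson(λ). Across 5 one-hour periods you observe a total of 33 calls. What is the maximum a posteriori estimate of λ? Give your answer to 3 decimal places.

λ̂_MAP = 4.773

Σxᵢ = 33, n = 5.
Posterior ∝ λ^9e^(−3.8λ) · λ^33e^(−5λ) = λ^42e^(−8.8λ), i.e. Gamma(shape=43, rate=8.8).
The mode of a Gamma(a, b) with a ≥ 1 (shape–rate) is (a−1)/b = 42/8.8 ≈ 4.773.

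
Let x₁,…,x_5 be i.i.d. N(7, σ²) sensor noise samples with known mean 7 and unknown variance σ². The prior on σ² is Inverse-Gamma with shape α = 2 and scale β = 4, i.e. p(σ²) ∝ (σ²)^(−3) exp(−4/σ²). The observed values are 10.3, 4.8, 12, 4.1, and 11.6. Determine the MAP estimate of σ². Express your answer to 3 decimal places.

Sum of squared deviations about the known mean: SS = (10.3−7)² + (4.8−7)² + (12−7)² + (4.1−7)² + (11.6−7)² = 70.3.
The Normal likelihood contributes (σ²)^(−n/2) exp(−SS/(2σ²)), so the posterior is Inverse-Gamma(α + n/2, β + SS/2) = Inverse-Gamma(4.5, 39.15).
The mode of Inverse-Gamma(a, b) is b/(a+1) = 39.15/5.5 ≈ 7.118.

σ̂²_MAP = 7.118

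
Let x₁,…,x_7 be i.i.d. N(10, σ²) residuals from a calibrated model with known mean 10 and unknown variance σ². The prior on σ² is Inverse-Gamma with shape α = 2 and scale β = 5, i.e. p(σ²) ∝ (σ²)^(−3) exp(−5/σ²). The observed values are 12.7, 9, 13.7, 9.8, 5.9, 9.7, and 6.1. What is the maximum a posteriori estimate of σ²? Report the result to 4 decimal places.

Sum of squared deviations about the known mean: SS = (12.7−10)² + (9−10)² + (13.7−10)² + (9.8−10)² + (5.9−10)² + (9.7−10)² + (6.1−10)² = 54.13.
The Normal likelihood contributes (σ²)^(−n/2) exp(−SS/(2σ²)), so the posterior is Inverse-Gamma(α + n/2, β + SS/2) = Inverse-Gamma(5.5, 32.065).
The mode of Inverse-Gamma(a, b) is b/(a+1) = 32.065/6.5 ≈ 4.9331.

σ̂²_MAP = 4.9331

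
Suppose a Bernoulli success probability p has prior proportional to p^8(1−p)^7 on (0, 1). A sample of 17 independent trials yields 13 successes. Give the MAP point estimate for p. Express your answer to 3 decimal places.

The prior density ∝ p^8(1−p)^7 is the kernel of Beta(9, 8).
Data: 13 successes in 17 trials. The binomial likelihood contributes p^13(1−p)^4, so the posterior is Beta(9+13, 8+4) = Beta(22, 12).
For Beta(a, b) with a, b > 1 the mode is (a−1)/(a+b−2) = 21/32 ≈ 0.656.

p̂_MAP = 0.656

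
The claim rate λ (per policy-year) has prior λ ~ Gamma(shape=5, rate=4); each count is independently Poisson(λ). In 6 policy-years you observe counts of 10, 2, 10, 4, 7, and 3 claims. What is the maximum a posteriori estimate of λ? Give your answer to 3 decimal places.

Σxᵢ = 10+2+10+4+7+3 = 36, with n = 6.
Posterior ∝ λ^4e^(−4λ) · λ^36e^(−6λ) = λ^40e^(−10λ), i.e. Gamma(shape=41, rate=10).
The mode of a Gamma(a, b) with a ≥ 1 (shape–rate) is (a−1)/b = 40/10 ≈ 4.000.

λ̂_MAP = 4.000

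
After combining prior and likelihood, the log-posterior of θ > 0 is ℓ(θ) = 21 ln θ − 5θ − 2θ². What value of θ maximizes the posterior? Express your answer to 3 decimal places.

ℓ'(θ) = 21/θ − 5 − 4θ. Setting this to zero and multiplying by θ: 4θ² + 5θ − 21 = 0.
θ = (−5 + √(5² + 4·4·21)) / (2·4) = (−5 + √361) / 8 = (−5 + 19)/8 = 7/4.
ℓ''(θ) = −21/θ² − 4 < 0, confirming a maximum.

θ̂_MAP = 1.750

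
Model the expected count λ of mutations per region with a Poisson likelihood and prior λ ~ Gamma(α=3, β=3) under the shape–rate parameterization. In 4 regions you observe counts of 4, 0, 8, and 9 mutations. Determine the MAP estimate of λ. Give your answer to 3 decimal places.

λ̂_MAP = 3.286

Σxᵢ = 4+0+8+9 = 21, with n = 4.
Posterior ∝ λ^2e^(−3λ) · λ^21e^(−4λ) = λ^23e^(−7λ), i.e. Gamma(shape=24, rate=7).
The mode of a Gamma(a, b) with a ≥ 1 (shape–rate) is (a−1)/b = 23/7 ≈ 3.286.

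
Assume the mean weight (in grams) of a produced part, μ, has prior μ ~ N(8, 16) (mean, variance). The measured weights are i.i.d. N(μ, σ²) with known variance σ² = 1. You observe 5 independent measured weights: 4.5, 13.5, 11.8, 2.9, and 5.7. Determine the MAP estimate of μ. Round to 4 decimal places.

n = 5; x̄ = (4.5 + 13.5 + 11.8 + 2.9 + 5.7)/5 = 38.4/5 = 7.68.
For a Normal prior and Normal likelihood with known variance, the posterior is Normal; its mode equals its mean, the precision-weighted average.
Prior precision 1/σ₀² = 1/16 = 0.0625; data precision n/σ² = 5/1 = 5.
μ̂ = (0.0625·8 + 5·7.68) / (0.0625 + 5) = 38.9/5.0625 = 3112/405 ≈ 7.6840.

μ̂_MAP = 7.6840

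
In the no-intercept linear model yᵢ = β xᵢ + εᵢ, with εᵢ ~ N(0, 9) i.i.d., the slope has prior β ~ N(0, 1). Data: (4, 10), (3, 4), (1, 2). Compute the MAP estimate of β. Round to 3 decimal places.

log p(β | y) = −Σ(yᵢ − βxᵢ)²/(2·9) − β²/(2·1) + const.
Setting the derivative to zero: Σxᵢ(yᵢ − βxᵢ)/9 − β/1 = 0, so β = Σxᵢyᵢ / (Σxᵢ² + σ²/τ²).
Σxᵢyᵢ = 4·10 + 3·4 + 1·2 = 54; Σxᵢ² = 26; σ²/τ² = 9.
β̂_MAP = 54 / (26 + 9) = 54/35 ≈ 1.543.

β̂_MAP = 1.543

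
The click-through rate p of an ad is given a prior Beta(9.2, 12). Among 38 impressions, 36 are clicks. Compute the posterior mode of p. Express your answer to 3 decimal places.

Prior: Beta(9.2, 12).
Data: 36 successes in 38 trials. The binomial likelihood contributes p^36(1−p)^2, so the posterior is Beta(9.2+36, 12+2) = Beta(45.2, 14).
For Beta(a, b) with a, b > 1 the mode is (a−1)/(a+b−2) = 44.2/57.2 ≈ 0.773.

p̂_MAP = 0.773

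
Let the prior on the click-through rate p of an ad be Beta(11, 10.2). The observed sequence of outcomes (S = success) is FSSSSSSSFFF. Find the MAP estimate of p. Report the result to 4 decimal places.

p̂_MAP = 0.5629

Prior: Beta(11, 10.2).
Data: 7 successes in 11 trials (from the sequence). The binomial likelihood contributes p^7(1−p)^4, so the posterior is Beta(11+7, 10.2+4) = Beta(18, 14.2).
For Beta(a, b) with a, b > 1 the mode is (a−1)/(a+b−2) = 17/30.2 ≈ 0.5629.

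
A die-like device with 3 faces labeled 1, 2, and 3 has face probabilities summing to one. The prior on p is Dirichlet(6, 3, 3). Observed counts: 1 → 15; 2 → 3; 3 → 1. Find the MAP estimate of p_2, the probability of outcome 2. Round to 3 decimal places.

MAP estimate: 0.179

The posterior is Dirichlet(αᵢ + nᵢ) = Dirichlet(21, 6, 4).
For a Dirichlet(a₁,…,a_K) with all aᵢ > 1, the mode has j-th component (aⱼ − 1)/(Σaᵢ − K).
Here Σaᵢ = 31 and K = 3, so p_2 = (6 − 1)/(31 − 3) = 5/28 ≈ 0.179.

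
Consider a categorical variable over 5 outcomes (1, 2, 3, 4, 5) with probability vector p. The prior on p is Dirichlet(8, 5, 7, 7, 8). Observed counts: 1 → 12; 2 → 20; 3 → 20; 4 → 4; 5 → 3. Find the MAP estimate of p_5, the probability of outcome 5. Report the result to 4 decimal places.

The posterior is Dirichlet(αᵢ + nᵢ) = Dirichlet(20, 25, 27, 11, 11).
For a Dirichlet(a₁,…,a_K) with all aᵢ > 1, the mode has j-th component (aⱼ − 1)/(Σaᵢ − K).
Here Σaᵢ = 94 and K = 5, so p_5 = (11 − 1)/(94 − 5) = 10/89 ≈ 0.1124.

MAP estimate: 0.1124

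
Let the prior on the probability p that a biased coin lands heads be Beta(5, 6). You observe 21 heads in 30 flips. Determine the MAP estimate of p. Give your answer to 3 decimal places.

Prior: Beta(5, 6).
Data: 21 successes in 30 trials. The binomial likelihood contributes p^21(1−p)^9, so the posterior is Beta(5+21, 6+9) = Beta(26, 15).
For Beta(a, b) with a, b > 1 the mode is (a−1)/(a+b−2) = 25/39 ≈ 0.641.

p̂_MAP = 0.641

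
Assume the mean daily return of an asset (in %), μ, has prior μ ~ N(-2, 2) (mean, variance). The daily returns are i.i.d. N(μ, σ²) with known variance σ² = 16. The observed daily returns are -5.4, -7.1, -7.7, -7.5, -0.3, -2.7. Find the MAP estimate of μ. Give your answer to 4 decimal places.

μ̂_MAP = -3.3357

n = 6; x̄ = ((-5.4) + (-7.1) + (-7.7) + (-7.5) + (-0.3) + (-2.7))/6 = -30.7/6 = -307/60 ≈ -5.1167.
For a Normal prior and Normal likelihood with known variance, the posterior is Normal; its mode equals its mean, the precision-weighted average.
Prior precision 1/σ₀² = 1/2 = 0.5; data precision n/σ² = 6/16 = 0.375.
μ̂ = (0.5·(-2) + 0.375·(-307/60)) / (0.5 + 0.375) = (-2.91875)/0.875 = -467/140 ≈ -3.3357.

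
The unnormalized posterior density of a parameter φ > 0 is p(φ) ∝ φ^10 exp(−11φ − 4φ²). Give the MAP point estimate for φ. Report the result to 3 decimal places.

ℓ'(φ) = 10/φ − 11 − 8φ. Setting this to zero and multiplying by φ: 8φ² + 11φ − 10 = 0.
φ = (−11 + √(11² + 4·8·10)) / (2·8) = (−11 + √441) / 16 = (−11 + 21)/16 = 5/8.
ℓ''(φ) = −10/φ² − 8 < 0, confirming a maximum.

φ̂_MAP = 0.625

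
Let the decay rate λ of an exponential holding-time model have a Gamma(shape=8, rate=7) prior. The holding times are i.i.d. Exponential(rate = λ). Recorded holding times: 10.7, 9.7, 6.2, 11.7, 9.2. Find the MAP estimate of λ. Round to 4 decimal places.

λ̂_MAP = 0.2202

The Exponential(rate=λ) likelihood is ∝ λ^n e^(−λΣtᵢ). Here n = 5 and Σtᵢ = 10.7 + 9.7 + 6.2 + 11.7 + 9.2 = 47.5.
Posterior ∝ λ^7e^(−7λ) · λ^5e^(−47.5λ) = λ^12e^(−54.5λ), i.e. Gamma(13, 54.5).
Mode = (a−1)/b = 12/54.5 ≈ 0.2202.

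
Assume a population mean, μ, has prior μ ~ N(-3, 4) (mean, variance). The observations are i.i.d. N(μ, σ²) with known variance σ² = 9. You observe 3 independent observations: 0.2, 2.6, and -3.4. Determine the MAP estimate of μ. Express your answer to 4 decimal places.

μ̂_MAP = -1.4000

n = 3; x̄ = (0.2 + 2.6 + (-3.4))/3 = -0.6/3 = -0.2.
For a Normal prior and Normal likelihood with known variance, the posterior is Normal; its mode equals its mean, the precision-weighted average.
Prior precision 1/σ₀² = 1/4 = 0.25; data precision n/σ² = 3/9 = 1/3.
μ̂ = (0.25·(-3) + (1/3)·(-0.2)) / (0.25 + 1/3) = (-49/60)/(7/12) = -1.4000.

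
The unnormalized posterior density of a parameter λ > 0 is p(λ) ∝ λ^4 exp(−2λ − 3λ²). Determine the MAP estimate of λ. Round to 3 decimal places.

λ̂_MAP = 0.667

ℓ'(λ) = 4/λ − 2 − 6λ. Setting this to zero and multiplying by λ: 6λ² + 2λ − 4 = 0.
λ = (−2 + √(2² + 4·6·4)) / (2·6) = (−2 + √100) / 12 = (−2 + 10)/12 = 2/3.
ℓ''(λ) = −4/λ² − 6 < 0, confirming a maximum.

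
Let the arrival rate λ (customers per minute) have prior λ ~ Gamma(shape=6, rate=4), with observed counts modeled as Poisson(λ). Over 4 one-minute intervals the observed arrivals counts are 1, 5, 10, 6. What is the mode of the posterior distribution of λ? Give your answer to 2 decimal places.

Σxᵢ = 1+5+10+6 = 22, with n = 4.
Posterior ∝ λ^5e^(−4λ) · λ^22e^(−4λ) = λ^27e^(−8λ), i.e. Gamma(shape=28, rate=8).
The mode of a Gamma(a, b) with a ≥ 1 (shape–rate) is (a−1)/b = 27/8 ≈ 3.38.

λ̂_MAP = 3.38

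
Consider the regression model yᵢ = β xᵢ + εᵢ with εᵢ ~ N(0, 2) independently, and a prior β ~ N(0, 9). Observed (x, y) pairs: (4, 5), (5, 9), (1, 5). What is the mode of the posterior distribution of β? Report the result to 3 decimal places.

log p(β | y) = −Σ(yᵢ − βxᵢ)²/(2·2) − β²/(2·9) + const.
Setting the derivative to zero: Σxᵢ(yᵢ − βxᵢ)/2 − β/9 = 0, so β = Σxᵢyᵢ / (Σxᵢ² + σ²/τ²).
Σxᵢyᵢ = 4·5 + 5·9 + 1·5 = 70; Σxᵢ² = 42; σ²/τ² = 2/9.
β̂_MAP = 70 / (42 + 2/9) = 70/(380/9) = 63/38 ≈ 1.658.

β̂_MAP = 1.658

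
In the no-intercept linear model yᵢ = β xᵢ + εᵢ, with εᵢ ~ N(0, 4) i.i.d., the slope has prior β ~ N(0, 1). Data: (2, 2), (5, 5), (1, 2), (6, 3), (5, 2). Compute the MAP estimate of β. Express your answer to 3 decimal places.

β̂_MAP = 0.621

log p(β | y) = −Σ(yᵢ − βxᵢ)²/(2·4) − β²/(2·1) + const.
Setting the derivative to zero: Σxᵢ(yᵢ − βxᵢ)/4 − β/1 = 0, so β = Σxᵢyᵢ / (Σxᵢ² + σ²/τ²).
Σxᵢyᵢ = 2·2 + 5·5 + 1·2 + 6·3 + 5·2 = 59; Σxᵢ² = 91; σ²/τ² = 4.
β̂_MAP = 59 / (91 + 4) = 59/95 ≈ 0.621.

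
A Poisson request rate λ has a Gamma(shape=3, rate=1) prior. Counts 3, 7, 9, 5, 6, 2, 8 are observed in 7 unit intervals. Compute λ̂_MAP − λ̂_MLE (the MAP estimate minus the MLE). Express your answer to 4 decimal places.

Σxᵢ = 40. Posterior is Gamma(43, 8); MAP = (43−1)/8 = 42/8 ≈ 5.25000.
MLE = x̄ = 40/7 ≈ 5.71429.
Difference = 42/8 − 40/7 = -13/28 ≈ -0.4643.

MAP − MLE = -0.4643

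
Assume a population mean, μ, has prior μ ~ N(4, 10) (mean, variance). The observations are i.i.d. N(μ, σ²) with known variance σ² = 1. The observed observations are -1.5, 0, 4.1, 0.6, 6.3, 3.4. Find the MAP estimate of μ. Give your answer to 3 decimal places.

μ̂_MAP = 2.180

n = 6; x̄ = ((-1.5) + 0 + 4.1 + 0.6 + 6.3 + 3.4)/6 = 12.9/6 = 2.15.
For a Normal prior and Normal likelihood with known variance, the posterior is Normal; its mode equals its mean, the precision-weighted average.
Prior precision 1/σ₀² = 1/10 = 0.1; data precision n/σ² = 6/1 = 6.
μ̂ = (0.1·4 + 6·2.15) / (0.1 + 6) = 13.3/6.1 = 133/61 ≈ 2.180.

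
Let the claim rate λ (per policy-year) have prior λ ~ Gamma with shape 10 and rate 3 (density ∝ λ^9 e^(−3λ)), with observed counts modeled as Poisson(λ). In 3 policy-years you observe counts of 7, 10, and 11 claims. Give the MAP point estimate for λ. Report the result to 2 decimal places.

Σxᵢ = 7+10+11 = 28, with n = 3.
Posterior ∝ λ^9e^(−3λ) · λ^28e^(−3λ) = λ^37e^(−6λ), i.e. Gamma(shape=38, rate=6).
The mode of a Gamma(a, b) with a ≥ 1 (shape–rate) is (a−1)/b = 37/6 ≈ 6.17.

λ̂_MAP = 6.17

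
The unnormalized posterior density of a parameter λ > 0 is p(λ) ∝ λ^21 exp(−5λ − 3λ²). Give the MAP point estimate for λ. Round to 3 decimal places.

λ̂_MAP = 1.500

ℓ'(λ) = 21/λ − 5 − 6λ. Setting this to zero and multiplying by λ: 6λ² + 5λ − 21 = 0.
λ = (−5 + √(5² + 4·6·21)) / (2·6) = (−5 + √529) / 12 = (−5 + 23)/12 = 3/2.
ℓ''(λ) = −21/λ² − 6 < 0, confirming a maximum.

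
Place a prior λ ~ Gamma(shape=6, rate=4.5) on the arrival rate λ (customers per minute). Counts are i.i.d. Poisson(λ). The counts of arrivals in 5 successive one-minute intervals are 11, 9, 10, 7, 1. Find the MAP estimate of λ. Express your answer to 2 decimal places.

Σxᵢ = 11+9+10+7+1 = 38, with n = 5.
Posterior ∝ λ^5e^(−4.5λ) · λ^38e^(−5λ) = λ^43e^(−9.5λ), i.e. Gamma(shape=44, rate=9.5).
The mode of a Gamma(a, b) with a ≥ 1 (shape–rate) is (a−1)/b = 43/9.5 ≈ 4.53.

λ̂_MAP = 4.53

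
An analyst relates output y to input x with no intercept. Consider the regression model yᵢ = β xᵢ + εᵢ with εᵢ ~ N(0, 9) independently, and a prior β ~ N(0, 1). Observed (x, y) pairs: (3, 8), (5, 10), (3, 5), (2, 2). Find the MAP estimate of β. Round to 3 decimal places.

log p(β | y) = −Σ(yᵢ − βxᵢ)²/(2·9) − β²/(2·1) + const.
Setting the derivative to zero: Σxᵢ(yᵢ − βxᵢ)/9 − β/1 = 0, so β = Σxᵢyᵢ / (Σxᵢ² + σ²/τ²).
Σxᵢyᵢ = 3·8 + 5·10 + 3·5 + 2·2 = 93; Σxᵢ² = 47; σ²/τ² = 9.
β̂_MAP = 93 / (47 + 9) = 93/56 ≈ 1.661.

β̂_MAP = 1.661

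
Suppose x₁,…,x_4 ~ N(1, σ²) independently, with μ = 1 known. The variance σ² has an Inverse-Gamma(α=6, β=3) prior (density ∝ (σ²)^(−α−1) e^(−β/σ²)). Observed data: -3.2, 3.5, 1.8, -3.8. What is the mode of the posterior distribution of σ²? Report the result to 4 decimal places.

Sum of squared deviations about the known mean: SS = (-3.2−1)² + (3.5−1)² + (1.8−1)² + (-3.8−1)² = 47.57.
The Normal likelihood contributes (σ²)^(−n/2) exp(−SS/(2σ²)), so the posterior is Inverse-Gamma(α + n/2, β + SS/2) = Inverse-Gamma(8, 26.785).
The mode of Inverse-Gamma(a, b) is b/(a+1) = 26.785/9 ≈ 2.9761.

σ̂²_MAP = 2.9761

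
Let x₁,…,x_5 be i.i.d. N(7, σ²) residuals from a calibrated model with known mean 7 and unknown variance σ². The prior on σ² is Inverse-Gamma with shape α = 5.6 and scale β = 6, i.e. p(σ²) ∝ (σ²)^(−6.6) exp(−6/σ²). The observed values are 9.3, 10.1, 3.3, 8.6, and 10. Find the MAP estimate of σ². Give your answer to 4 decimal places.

σ̂²_MAP = 2.8654

Sum of squared deviations about the known mean: SS = (9.3−7)² + (10.1−7)² + (3.3−7)² + (8.6−7)² + (10−7)² = 40.15.
The Normal likelihood contributes (σ²)^(−n/2) exp(−SS/(2σ²)), so the posterior is Inverse-Gamma(α + n/2, β + SS/2) = Inverse-Gamma(8.1, 26.075).
The mode of Inverse-Gamma(a, b) is b/(a+1) = 26.075/9.1 ≈ 2.8654.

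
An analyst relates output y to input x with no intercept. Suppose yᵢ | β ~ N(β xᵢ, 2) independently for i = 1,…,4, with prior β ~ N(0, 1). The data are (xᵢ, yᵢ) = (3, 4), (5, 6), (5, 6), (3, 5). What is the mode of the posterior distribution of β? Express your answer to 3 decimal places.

β̂_MAP = 1.243

log p(β | y) = −Σ(yᵢ − βxᵢ)²/(2·2) − β²/(2·1) + const.
Setting the derivative to zero: Σxᵢ(yᵢ − βxᵢ)/2 − β/1 = 0, so β = Σxᵢyᵢ / (Σxᵢ² + σ²/τ²).
Σxᵢyᵢ = 3·4 + 5·6 + 5·6 + 3·5 = 87; Σxᵢ² = 68; σ²/τ² = 2.
β̂_MAP = 87 / (68 + 2) = 87/70 ≈ 1.243.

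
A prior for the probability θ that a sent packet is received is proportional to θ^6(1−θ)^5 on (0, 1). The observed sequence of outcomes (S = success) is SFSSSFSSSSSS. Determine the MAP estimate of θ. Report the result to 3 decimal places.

θ̂_MAP = 0.696

The prior density ∝ θ^6(1−θ)^5 is the kernel of Beta(7, 6).
Data: 10 successes in 12 trials (from the sequence). The binomial likelihood contributes θ^10(1−θ)^2, so the posterior is Beta(7+10, 6+2) = Beta(17, 8).
For Beta(a, b) with a, b > 1 the mode is (a−1)/(a+b−2) = 16/23 ≈ 0.696.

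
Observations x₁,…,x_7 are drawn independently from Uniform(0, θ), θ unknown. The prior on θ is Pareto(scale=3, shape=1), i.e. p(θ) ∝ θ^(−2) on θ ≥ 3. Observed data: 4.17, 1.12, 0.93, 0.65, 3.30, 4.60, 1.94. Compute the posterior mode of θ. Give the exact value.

θ̂_MAP = 4.60

The Uniform(0, θ) likelihood is θ^(−n) for θ ≥ max(xᵢ), zero otherwise. Here max(xᵢ) = 4.60.
Posterior ∝ θ^(−2) · θ^(−7) = θ^(−9) on θ ≥ max(3, 4.60) = 4.60.
This density is strictly decreasing in θ, so the posterior mode lies at the lower boundary of the support.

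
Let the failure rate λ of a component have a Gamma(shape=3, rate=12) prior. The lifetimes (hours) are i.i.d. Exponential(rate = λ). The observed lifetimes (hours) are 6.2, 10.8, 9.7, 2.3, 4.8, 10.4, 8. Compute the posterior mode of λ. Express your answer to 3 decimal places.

The Exponential(rate=λ) likelihood is ∝ λ^n e^(−λΣtᵢ). Here n = 7 and Σtᵢ = 6.2 + 10.8 + 9.7 + 2.3 + 4.8 + 10.4 + 8 = 52.2.
Posterior ∝ λ^2e^(−12λ) · λ^7e^(−52.2λ) = λ^9e^(−64.2λ), i.e. Gamma(10, 64.2).
Mode = (a−1)/b = 9/64.2 ≈ 0.140.

λ̂_MAP = 0.140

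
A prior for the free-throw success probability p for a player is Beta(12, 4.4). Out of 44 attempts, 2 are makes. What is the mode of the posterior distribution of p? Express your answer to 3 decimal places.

Prior: Beta(12, 4.4).
Data: 2 successes in 44 trials. The binomial likelihood contributes p^2(1−p)^42, so the posterior is Beta(12+2, 4.4+42) = Beta(14, 46.4).
For Beta(a, b) with a, b > 1 the mode is (a−1)/(a+b−2) = 13/58.4 ≈ 0.223.

p̂_MAP = 0.223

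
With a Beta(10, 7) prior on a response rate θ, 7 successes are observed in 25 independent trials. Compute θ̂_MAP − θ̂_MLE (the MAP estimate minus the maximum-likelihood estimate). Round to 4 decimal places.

Posterior is Beta(17, 25); MAP = (17−1)/(42−2) = 16/40 ≈ 0.40000.
MLE ignores the prior: θ̂_MLE = k/n = 7/25 ≈ 0.28000.
Difference = 16/40 − 7/25 = 3/25 ≈ 0.1200.

MAP − MLE = 0.1200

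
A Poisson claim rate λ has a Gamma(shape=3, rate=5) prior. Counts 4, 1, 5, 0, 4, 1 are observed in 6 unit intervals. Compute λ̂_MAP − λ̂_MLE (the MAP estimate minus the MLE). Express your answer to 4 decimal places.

Σxᵢ = 15. Posterior is Gamma(18, 11); MAP = (18−1)/11 = 17/11 ≈ 1.54545.
MLE = x̄ = 15/6 ≈ 2.50000.
Difference = 17/11 − 15/6 = -21/22 ≈ -0.9545.

MAP − MLE = -0.9545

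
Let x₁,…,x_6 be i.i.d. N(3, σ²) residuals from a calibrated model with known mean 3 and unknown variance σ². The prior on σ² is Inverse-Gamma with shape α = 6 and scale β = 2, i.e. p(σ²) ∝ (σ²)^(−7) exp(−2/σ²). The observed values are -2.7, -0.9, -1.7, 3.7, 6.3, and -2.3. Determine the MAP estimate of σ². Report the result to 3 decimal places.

σ̂²_MAP = 5.663

Sum of squared deviations about the known mean: SS = (-2.7−3)² + (-0.9−3)² + (-1.7−3)² + (3.7−3)² + (6.3−3)² + (-2.3−3)² = 109.26.
The Normal likelihood contributes (σ²)^(−n/2) exp(−SS/(2σ²)), so the posterior is Inverse-Gamma(α + n/2, β + SS/2) = Inverse-Gamma(9, 56.63).
The mode of Inverse-Gamma(a, b) is b/(a+1) = 56.63/10 ≈ 5.663.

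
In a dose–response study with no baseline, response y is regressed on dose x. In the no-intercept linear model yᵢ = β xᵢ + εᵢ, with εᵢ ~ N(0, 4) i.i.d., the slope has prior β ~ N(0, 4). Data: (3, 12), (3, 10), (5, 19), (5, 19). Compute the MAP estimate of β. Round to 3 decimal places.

log p(β | y) = −Σ(yᵢ − βxᵢ)²/(2·4) − β²/(2·4) + const.
Setting the derivative to zero: Σxᵢ(yᵢ − βxᵢ)/4 − β/4 = 0, so β = Σxᵢyᵢ / (Σxᵢ² + σ²/τ²).
Σxᵢyᵢ = 3·12 + 3·10 + 5·19 + 5·19 = 256; Σxᵢ² = 68; σ²/τ² = 1.
β̂_MAP = 256 / (68 + 1) = 256/69 ≈ 3.710.

β̂_MAP = 3.710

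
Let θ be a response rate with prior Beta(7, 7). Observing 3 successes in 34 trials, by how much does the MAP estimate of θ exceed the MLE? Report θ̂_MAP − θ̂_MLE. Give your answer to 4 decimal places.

Posterior is Beta(10, 38); MAP = (10−1)/(48−2) = 9/46 ≈ 0.19565.
MLE ignores the prior: θ̂_MLE = k/n = 3/34 ≈ 0.08824.
Difference = 9/46 − 3/34 = 42/391 ≈ 0.1074.

MAP − MLE = 0.1074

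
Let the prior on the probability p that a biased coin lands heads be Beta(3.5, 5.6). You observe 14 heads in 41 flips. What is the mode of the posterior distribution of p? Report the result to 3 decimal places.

Prior: Beta(3.5, 5.6).
Data: 14 successes in 41 trials. The binomial likelihood contributes p^14(1−p)^27, so the posterior is Beta(3.5+14, 5.6+27) = Beta(17.5, 32.6).
For Beta(a, b) with a, b > 1 the mode is (a−1)/(a+b−2) = 16.5/48.1 ≈ 0.343.

p̂_MAP = 0.343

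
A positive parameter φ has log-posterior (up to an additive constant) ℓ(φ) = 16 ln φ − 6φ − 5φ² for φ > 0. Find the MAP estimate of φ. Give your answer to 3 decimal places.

φ̂_MAP = 1.000

ℓ'(φ) = 16/φ − 6 − 10φ. Setting this to zero and multiplying by φ: 10φ² + 6φ − 16 = 0.
φ = (−6 + √(6² + 4·10·16)) / (2·10) = (−6 + √676) / 20 = (−6 + 26)/20 = 1.
ℓ''(φ) = −16/φ² − 10 < 0, confirming a maximum.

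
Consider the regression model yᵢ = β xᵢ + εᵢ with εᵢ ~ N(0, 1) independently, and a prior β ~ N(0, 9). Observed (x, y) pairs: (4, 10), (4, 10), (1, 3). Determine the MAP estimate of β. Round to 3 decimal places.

β̂_MAP = 2.507

log p(β | y) = −Σ(yᵢ − βxᵢ)²/(2·1) − β²/(2·9) + const.
Setting the derivative to zero: Σxᵢ(yᵢ − βxᵢ)/1 − β/9 = 0, so β = Σxᵢyᵢ / (Σxᵢ² + σ²/τ²).
Σxᵢyᵢ = 4·10 + 4·10 + 1·3 = 83; Σxᵢ² = 33; σ²/τ² = 1/9.
β̂_MAP = 83 / (33 + 1/9) = 83/(298/9) = 747/298 ≈ 2.507.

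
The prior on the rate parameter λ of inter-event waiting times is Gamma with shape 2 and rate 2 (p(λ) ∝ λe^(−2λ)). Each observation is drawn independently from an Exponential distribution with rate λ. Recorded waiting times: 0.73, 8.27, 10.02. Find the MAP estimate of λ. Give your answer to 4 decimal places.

λ̂_MAP = 0.1903

The Exponential(rate=λ) likelihood is ∝ λ^n e^(−λΣtᵢ). Here n = 3 and Σtᵢ = 0.73 + 8.27 + 10.02 = 19.02.
Posterior ∝ λe^(−2λ) · λ^3e^(−19.02λ) = λ^4e^(−21.02λ), i.e. Gamma(5, 21.02).
Mode = (a−1)/b = 4/21.02 ≈ 0.1903.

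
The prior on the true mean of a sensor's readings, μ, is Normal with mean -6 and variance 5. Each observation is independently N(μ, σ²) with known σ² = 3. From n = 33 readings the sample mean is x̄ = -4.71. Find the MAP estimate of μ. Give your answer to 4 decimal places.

n = 33, x̄ = -4.71.
For a Normal prior and Normal likelihood with known variance, the posterior is Normal; its mode equals its mean, the precision-weighted average.
Prior precision 1/σ₀² = 1/5 = 0.2; data precision n/σ² = 33/3 = 11.
μ̂ = (0.2·(-6) + 11·(-4.71)) / (0.2 + 11) = (-53.01)/11.2 = -5301/1120 ≈ -4.7330.

μ̂_MAP = -4.7330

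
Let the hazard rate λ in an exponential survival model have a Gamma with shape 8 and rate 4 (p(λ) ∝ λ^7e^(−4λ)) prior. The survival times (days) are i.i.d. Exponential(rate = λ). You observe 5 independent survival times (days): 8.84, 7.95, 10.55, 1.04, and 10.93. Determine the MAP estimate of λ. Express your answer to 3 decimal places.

λ̂_MAP = 0.277

The Exponential(rate=λ) likelihood is ∝ λ^n e^(−λΣtᵢ). Here n = 5 and Σtᵢ = 8.84 + 7.95 + 10.55 + 1.04 + 10.93 = 39.31.
Posterior ∝ λ^7e^(−4λ) · λ^5e^(−39.31λ) = λ^12e^(−43.31λ), i.e. Gamma(13, 43.31).
Mode = (a−1)/b = 12/43.31 ≈ 0.277.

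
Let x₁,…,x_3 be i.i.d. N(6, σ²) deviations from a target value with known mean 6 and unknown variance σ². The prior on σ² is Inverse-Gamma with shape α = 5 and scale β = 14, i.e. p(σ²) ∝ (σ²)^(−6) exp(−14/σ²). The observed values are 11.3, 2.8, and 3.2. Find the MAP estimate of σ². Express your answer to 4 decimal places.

Sum of squared deviations about the known mean: SS = (11.3−6)² + (2.8−6)² + (3.2−6)² = 46.17.
The Normal likelihood contributes (σ²)^(−n/2) exp(−SS/(2σ²)), so the posterior is Inverse-Gamma(α + n/2, β + SS/2) = Inverse-Gamma(6.5, 37.085).
The mode of Inverse-Gamma(a, b) is b/(a+1) = 37.085/7.5 ≈ 4.9447.

σ̂²_MAP = 4.9447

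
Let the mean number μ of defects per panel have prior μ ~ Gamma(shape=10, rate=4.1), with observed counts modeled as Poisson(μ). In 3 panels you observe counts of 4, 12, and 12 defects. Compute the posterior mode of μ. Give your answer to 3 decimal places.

Σxᵢ = 4+12+12 = 28, with n = 3.
Posterior ∝ μ^9e^(−4.1μ) · μ^28e^(−3μ) = μ^37e^(−7.1μ), i.e. Gamma(shape=38, rate=7.1).
The mode of a Gamma(a, b) with a ≥ 1 (shape–rate) is (a−1)/b = 37/7.1 ≈ 5.211.

μ̂_MAP = 5.211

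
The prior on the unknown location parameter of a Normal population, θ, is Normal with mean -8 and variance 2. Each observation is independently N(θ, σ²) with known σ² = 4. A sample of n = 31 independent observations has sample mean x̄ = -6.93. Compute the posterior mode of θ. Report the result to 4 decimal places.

n = 31, x̄ = -6.93.
For a Normal prior and Normal likelihood with known variance, the posterior is Normal; its mode equals its mean, the precision-weighted average.
Prior precision 1/σ₀² = 1/2 = 0.5; data precision n/σ² = 31/4 = 7.75.
θ̂ = (0.5·(-8) + 7.75·(-6.93)) / (0.5 + 7.75) = (-57.7075)/8.25 = -23083/3300 ≈ -6.9948.

θ̂_MAP = -6.9948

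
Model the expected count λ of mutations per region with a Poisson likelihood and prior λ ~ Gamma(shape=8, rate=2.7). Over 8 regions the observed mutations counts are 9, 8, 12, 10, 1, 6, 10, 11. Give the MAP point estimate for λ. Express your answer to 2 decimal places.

Σxᵢ = 9+8+12+10+1+6+10+11 = 67, with n = 8.
Posterior ∝ λ^7e^(−2.7λ) · λ^67e^(−8λ) = λ^74e^(−10.7λ), i.e. Gamma(shape=75, rate=10.7).
The mode of a Gamma(a, b) with a ≥ 1 (shape–rate) is (a−1)/b = 74/10.7 ≈ 6.92.

λ̂_MAP = 6.92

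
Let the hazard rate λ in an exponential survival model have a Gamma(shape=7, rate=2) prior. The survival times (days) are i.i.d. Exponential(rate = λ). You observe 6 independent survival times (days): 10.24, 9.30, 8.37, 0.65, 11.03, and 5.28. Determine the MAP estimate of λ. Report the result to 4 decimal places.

The Exponential(rate=λ) likelihood is ∝ λ^n e^(−λΣtᵢ). Here n = 6 and Σtᵢ = 10.24 + 9.30 + 8.37 + 0.65 + 11.03 + 5.28 = 44.87.
Posterior ∝ λ^6e^(−2λ) · λ^6e^(−44.87λ) = λ^12e^(−46.87λ), i.e. Gamma(13, 46.87).
Mode = (a−1)/b = 12/46.87 ≈ 0.2560.

λ̂_MAP = 0.2560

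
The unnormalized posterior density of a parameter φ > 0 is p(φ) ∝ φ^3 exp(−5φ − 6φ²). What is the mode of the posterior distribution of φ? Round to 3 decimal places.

ℓ'(φ) = 3/φ − 5 − 12φ. Setting this to zero and multiplying by φ: 12φ² + 5φ − 3 = 0.
φ = (−5 + √(5² + 4·12·3)) / (2·12) = (−5 + √169) / 24 = (−5 + 13)/24 = 1/3.
ℓ''(φ) = −3/φ² − 12 < 0, confirming a maximum.

φ̂_MAP = 0.333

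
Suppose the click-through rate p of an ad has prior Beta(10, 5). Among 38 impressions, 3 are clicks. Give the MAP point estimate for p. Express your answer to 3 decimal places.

Prior: Beta(10, 5).
Data: 3 successes in 38 trials. The binomial likelihood contributes p^3(1−p)^35, so the posterior is Beta(10+3, 5+35) = Beta(13, 40).
For Beta(a, b) with a, b > 1 the mode is (a−1)/(a+b−2) = 12/51 ≈ 0.235.

p̂_MAP = 0.235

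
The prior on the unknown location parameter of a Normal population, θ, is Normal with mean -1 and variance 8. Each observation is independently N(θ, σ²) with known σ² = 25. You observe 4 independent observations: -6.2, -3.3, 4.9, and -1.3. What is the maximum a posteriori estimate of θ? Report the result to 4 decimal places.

θ̂_MAP = -1.2667

n = 4; x̄ = ((-6.2) + (-3.3) + 4.9 + (-1.3))/4 = -5.9/4 = -1.475.
For a Normal prior and Normal likelihood with known variance, the posterior is Normal; its mode equals its mean, the precision-weighted average.
Prior precision 1/σ₀² = 1/8 = 0.125; data precision n/σ² = 4/25 = 0.16.
θ̂ = (0.125·(-1) + 0.16·(-1.475)) / (0.125 + 0.16) = (-0.361)/0.285 = -19/15 ≈ -1.2667.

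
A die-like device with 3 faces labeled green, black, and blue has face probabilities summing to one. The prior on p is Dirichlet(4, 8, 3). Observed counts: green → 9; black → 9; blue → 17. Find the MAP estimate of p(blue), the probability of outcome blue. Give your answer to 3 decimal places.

The posterior is Dirichlet(αᵢ + nᵢ) = Dirichlet(13, 17, 20).
For a Dirichlet(a₁,…,a_K) with all aᵢ > 1, the mode has j-th component (aⱼ − 1)/(Σaᵢ − K).
Here Σaᵢ = 50 and K = 3, so p(blue) = (20 − 1)/(50 − 3) = 19/47 ≈ 0.404.

MAP estimate of p(blue) = 0.404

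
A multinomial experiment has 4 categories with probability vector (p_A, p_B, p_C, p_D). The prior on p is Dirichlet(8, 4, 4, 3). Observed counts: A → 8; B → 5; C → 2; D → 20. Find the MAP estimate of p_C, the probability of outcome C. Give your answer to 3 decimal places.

The posterior is Dirichlet(αᵢ + nᵢ) = Dirichlet(16, 9, 6, 23).
For a Dirichlet(a₁,…,a_K) with all aᵢ > 1, the mode has j-th component (aⱼ − 1)/(Σaᵢ − K).
Here Σaᵢ = 54 and K = 4, so p_C = (6 − 1)/(54 − 4) = 5/50 ≈ 0.100.

MAP estimate of p_C = 0.100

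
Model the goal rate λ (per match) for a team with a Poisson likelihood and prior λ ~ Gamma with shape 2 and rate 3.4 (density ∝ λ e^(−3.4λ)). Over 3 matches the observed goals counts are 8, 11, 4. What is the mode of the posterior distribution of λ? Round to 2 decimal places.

Σxᵢ = 8+11+4 = 23, with n = 3.
Posterior ∝ λe^(−3.4λ) · λ^23e^(−3λ) = λ^24e^(−6.4λ), i.e. Gamma(shape=25, rate=6.4).
The mode of a Gamma(a, b) with a ≥ 1 (shape–rate) is (a−1)/b = 24/6.4 ≈ 3.75.

λ̂_MAP = 3.75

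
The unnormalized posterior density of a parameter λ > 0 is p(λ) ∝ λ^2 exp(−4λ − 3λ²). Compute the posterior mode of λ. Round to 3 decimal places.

λ̂_MAP = 0.333

ℓ'(λ) = 2/λ − 4 − 6λ. Setting this to zero and multiplying by λ: 6λ² + 4λ − 2 = 0.
λ = (−4 + √(4² + 4·6·2)) / (2·6) = (−4 + √64) / 12 = (−4 + 8)/12 = 1/3.
ℓ''(λ) = −2/λ² − 6 < 0, confirming a maximum.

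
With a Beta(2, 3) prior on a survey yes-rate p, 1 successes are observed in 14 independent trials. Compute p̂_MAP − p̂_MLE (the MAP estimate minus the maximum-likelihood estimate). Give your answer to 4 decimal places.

Posterior is Beta(3, 16); MAP = (3−1)/(19−2) = 2/17 ≈ 0.11765.
MLE ignores the prior: p̂_MLE = k/n = 1/14 ≈ 0.07143.
Difference = 2/17 − 1/14 = 11/238 ≈ 0.0462.

MAP − MLE = 0.0462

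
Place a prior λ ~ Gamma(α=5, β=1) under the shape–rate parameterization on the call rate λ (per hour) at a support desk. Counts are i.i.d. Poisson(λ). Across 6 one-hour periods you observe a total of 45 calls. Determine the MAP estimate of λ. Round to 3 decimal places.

Σxᵢ = 45, n = 6.
Posterior ∝ λ^4e^(−1λ) · λ^45e^(−6λ) = λ^49e^(−7λ), i.e. Gamma(shape=50, rate=7).
The mode of a Gamma(a, b) with a ≥ 1 (shape–rate) is (a−1)/b = 49/7 ≈ 7.000.

λ̂_MAP = 7.000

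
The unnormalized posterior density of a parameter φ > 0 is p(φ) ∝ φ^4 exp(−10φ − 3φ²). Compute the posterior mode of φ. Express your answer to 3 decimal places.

ℓ'(φ) = 4/φ − 10 − 6φ. Setting this to zero and multiplying by φ: 6φ² + 10φ − 4 = 0.
φ = (−10 + √(10² + 4·6·4)) / (2·6) = (−10 + √196) / 12 = (−10 + 14)/12 = 1/3.
ℓ''(φ) = −4/φ² − 6 < 0, confirming a maximum.

φ̂_MAP = 0.333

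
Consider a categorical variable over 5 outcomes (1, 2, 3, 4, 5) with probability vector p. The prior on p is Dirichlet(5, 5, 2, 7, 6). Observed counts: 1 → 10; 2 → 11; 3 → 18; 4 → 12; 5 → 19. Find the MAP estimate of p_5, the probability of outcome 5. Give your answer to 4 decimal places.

MAP estimate: 0.2667

The posterior is Dirichlet(αᵢ + nᵢ) = Dirichlet(15, 16, 20, 19, 25).
For a Dirichlet(a₁,…,a_K) with all aᵢ > 1, the mode has j-th component (aⱼ − 1)/(Σaᵢ − K).
Here Σaᵢ = 95 and K = 5, so p_5 = (25 − 1)/(95 − 5) = 24/90 ≈ 0.2667.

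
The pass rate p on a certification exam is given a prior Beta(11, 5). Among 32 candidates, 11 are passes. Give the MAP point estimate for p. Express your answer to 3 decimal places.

Prior: Beta(11, 5).
Data: 11 successes in 32 trials. The binomial likelihood contributes p^11(1−p)^21, so the posterior is Beta(11+11, 5+21) = Beta(22, 26).
For Beta(a, b) with a, b > 1 the mode is (a−1)/(a+b−2) = 21/46 ≈ 0.457.

p̂_MAP = 0.457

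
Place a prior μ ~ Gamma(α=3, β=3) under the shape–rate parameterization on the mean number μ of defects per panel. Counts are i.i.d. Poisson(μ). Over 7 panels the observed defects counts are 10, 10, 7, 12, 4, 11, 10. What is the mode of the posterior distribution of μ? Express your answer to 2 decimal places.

Σxᵢ = 10+10+7+12+4+11+10 = 64, with n = 7.
Posterior ∝ μ^2e^(−3μ) · μ^64e^(−7μ) = μ^66e^(−10μ), i.e. Gamma(shape=67, rate=10).
The mode of a Gamma(a, b) with a ≥ 1 (shape–rate) is (a−1)/b = 66/10 ≈ 6.60.

μ̂_MAP = 6.60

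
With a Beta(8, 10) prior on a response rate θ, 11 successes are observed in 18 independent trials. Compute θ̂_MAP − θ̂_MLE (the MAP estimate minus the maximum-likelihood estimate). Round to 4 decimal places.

MAP − MLE = -0.0817

Posterior is Beta(19, 17); MAP = (19−1)/(36−2) = 18/34 ≈ 0.52941.
MLE ignores the prior: θ̂_MLE = k/n = 11/18 ≈ 0.61111.
Difference = 18/34 − 11/18 = -25/306 ≈ -0.0817.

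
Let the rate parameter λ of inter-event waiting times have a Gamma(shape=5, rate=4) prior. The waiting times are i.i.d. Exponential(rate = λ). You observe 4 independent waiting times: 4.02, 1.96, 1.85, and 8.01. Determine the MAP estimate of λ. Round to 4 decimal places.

The Exponential(rate=λ) likelihood is ∝ λ^n e^(−λΣtᵢ). Here n = 4 and Σtᵢ = 4.02 + 1.96 + 1.85 + 8.01 = 15.84.
Posterior ∝ λ^4e^(−4λ) · λ^4e^(−15.84λ) = λ^8e^(−19.84λ), i.e. Gamma(9, 19.84).
Mode = (a−1)/b = 8/19.84 ≈ 0.4032.

λ̂_MAP = 0.4032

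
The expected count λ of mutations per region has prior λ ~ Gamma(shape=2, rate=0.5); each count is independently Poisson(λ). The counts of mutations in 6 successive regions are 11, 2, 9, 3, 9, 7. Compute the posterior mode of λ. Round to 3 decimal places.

Σxᵢ = 11+2+9+3+9+7 = 41, with n = 6.
Posterior ∝ λe^(−0.5λ) · λ^41e^(−6λ) = λ^42e^(−6.5λ), i.e. Gamma(shape=43, rate=6.5).
The mode of a Gamma(a, b) with a ≥ 1 (shape–rate) is (a−1)/b = 42/6.5 ≈ 6.462.

λ̂_MAP = 6.462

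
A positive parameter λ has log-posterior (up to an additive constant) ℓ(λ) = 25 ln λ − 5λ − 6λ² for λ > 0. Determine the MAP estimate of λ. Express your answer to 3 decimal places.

λ̂_MAP = 1.250

ℓ'(λ) = 25/λ − 5 − 12λ. Setting this to zero and multiplying by λ: 12λ² + 5λ − 25 = 0.
λ = (−5 + √(5² + 4·12·25)) / (2·12) = (−5 + √1225) / 24 = (−5 + 35)/24 = 5/4.
ℓ''(λ) = −25/λ² − 12 < 0, confirming a maximum.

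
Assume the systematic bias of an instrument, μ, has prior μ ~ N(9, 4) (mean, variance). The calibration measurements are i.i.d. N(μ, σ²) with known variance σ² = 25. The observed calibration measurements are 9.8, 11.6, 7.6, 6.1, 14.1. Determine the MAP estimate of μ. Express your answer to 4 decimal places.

μ̂_MAP = 9.3733

n = 5; x̄ = (9.8 + 11.6 + 7.6 + 6.1 + 14.1)/5 = 49.2/5 = 9.84.
For a Normal prior and Normal likelihood with known variance, the posterior is Normal; its mode equals its mean, the precision-weighted average.
Prior precision 1/σ₀² = 1/4 = 0.25; data precision n/σ² = 5/25 = 0.2.
μ̂ = (0.25·9 + 0.2·9.84) / (0.25 + 0.2) = 4.218/0.45 = 703/75 ≈ 9.3733.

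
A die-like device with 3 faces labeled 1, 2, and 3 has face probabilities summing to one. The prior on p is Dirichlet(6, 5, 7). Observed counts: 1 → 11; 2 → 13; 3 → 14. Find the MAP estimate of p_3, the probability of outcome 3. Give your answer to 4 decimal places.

The posterior is Dirichlet(αᵢ + nᵢ) = Dirichlet(17, 18, 21).
For a Dirichlet(a₁,…,a_K) with all aᵢ > 1, the mode has j-th component (aⱼ − 1)/(Σaᵢ − K).
Here Σaᵢ = 56 and K = 3, so p_3 = (21 − 1)/(56 − 3) = 20/53 ≈ 0.3774.

MAP estimate: 0.3774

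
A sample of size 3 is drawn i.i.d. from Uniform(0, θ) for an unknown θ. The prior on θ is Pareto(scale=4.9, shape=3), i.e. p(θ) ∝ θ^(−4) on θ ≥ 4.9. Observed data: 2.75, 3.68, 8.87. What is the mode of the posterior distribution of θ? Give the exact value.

θ̂_MAP = 8.87

The Uniform(0, θ) likelihood is θ^(−n) for θ ≥ max(xᵢ), zero otherwise. Here max(xᵢ) = 8.87.
Posterior ∝ θ^(−4) · θ^(−3) = θ^(−7) on θ ≥ max(4.9, 8.87) = 8.87.
This density is strictly decreasing in θ, so the posterior mode lies at the lower boundary of the support.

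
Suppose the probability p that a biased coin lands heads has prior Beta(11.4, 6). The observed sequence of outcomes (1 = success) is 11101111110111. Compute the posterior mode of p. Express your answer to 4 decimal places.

Prior: Beta(11.4, 6).
Data: 12 successes in 14 trials (from the sequence). The binomial likelihood contributes p^12(1−p)^2, so the posterior is Beta(11.4+12, 6+2) = Beta(23.4, 8).
For Beta(a, b) with a, b > 1 the mode is (a−1)/(a+b−2) = 22.4/29.4 ≈ 0.7619.

p̂_MAP = 0.7619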